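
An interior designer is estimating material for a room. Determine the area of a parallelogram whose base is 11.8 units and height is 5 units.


Shape: parallelogram
Base b = 11.8 units, Height h = 5 units
Formula: A = b * h
A = 11.8 * 5
A = 59
59 units^2


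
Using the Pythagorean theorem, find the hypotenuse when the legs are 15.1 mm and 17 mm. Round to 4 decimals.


Shape: right triangle
Legs a = 15.1 mm, b = 17 mm
Formula: c = sqrt(a^2 + b^2)
a^2 = 228.01, b^2 = 289
a^2 + b^2 = 517.01
c = sqrt(517.01)
c = 22.7379
22.7379 mm


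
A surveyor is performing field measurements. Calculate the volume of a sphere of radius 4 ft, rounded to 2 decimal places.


Shape: sphere
Radius r = 4 ft
Formula: V = (4/3) * pi * r^3
r^3 = 64
(4/3) * 64 = 85.333333
V = 85.333333 * pi
V = 268.08
268.08 ft^3


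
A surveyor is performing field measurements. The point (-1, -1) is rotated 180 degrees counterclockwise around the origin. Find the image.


Transformation: rotation about the origin
Original point: (-1, -1)
Rule for 180 deg: (x, y) -> (-x, -y)
Apply: (-1, -1) -> (1, 1)
(1, 1)


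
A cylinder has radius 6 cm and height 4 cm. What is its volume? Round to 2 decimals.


Shape: cylinder
Radius r = 6 cm, Height h = 4 cm
Formula: V = pi * r^2 * h
r^2 = 36
V = pi * 36 * 4
V = 144 * pi
V = 452.39
452.39 cm^3


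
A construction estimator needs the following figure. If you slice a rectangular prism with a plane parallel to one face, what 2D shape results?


Solid: rectangular prism
Cutting plane: parallel to one face
Visualize the intersection of the plane with the solid's surface.
The boundary of the cut region is a rectangle.
rectangle


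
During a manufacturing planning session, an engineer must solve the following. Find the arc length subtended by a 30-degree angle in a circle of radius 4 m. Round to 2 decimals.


Shape: circular arc
Radius r = 4 m, Angle = 30 degrees
Formula: L = (angle/360) * 2 * pi * r
2 * pi * r = 8 * pi
L = (30/360) * 8 * pi
L = 0.666667 * pi
L = 2.09
2.09 m


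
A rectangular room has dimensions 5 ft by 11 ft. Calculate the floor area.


Shape: rectangle
Length l = 5 ft, Width w = 11 ft
Formula: A = l * w
A = 5 * 11
A = 55
55 ft^2


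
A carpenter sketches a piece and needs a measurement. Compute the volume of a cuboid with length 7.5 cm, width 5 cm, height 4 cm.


Shape: rectangular prism
l = 7.5 cm, w = 5 cm, h = 4 cm
Formula: V = l * w * h
V = 7.5 * 5 * 4
V = 37.5 * 4
V = 150
150 cm^3


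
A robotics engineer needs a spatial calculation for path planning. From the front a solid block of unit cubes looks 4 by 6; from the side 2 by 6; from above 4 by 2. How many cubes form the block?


Orthographic views of a solid rectangular block:
Front view 4 x 6 -> length = 4, height = 6
Side view 2 x 6 -> width = 2, height = 6 (consistent)
Top view 4 x 2 -> confirms length = 4, width = 2
The block is 4 x 2 x 6.
Total unit cubes = 4 * 2 * 6 = 48
48 unit cubes


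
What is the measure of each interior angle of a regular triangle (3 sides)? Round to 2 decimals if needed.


Shape: regular triangle (3 sides)
Formula: interior angle = (n - 2) * 180 / n
(n - 2) = 1
(n - 2) * 180 = 180
angle = 180 / 3
angle = 60
60 degrees


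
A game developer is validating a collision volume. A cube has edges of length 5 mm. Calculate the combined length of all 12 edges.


Shape: cube
Side s = 5 mm
A cube has 12 edges, all equal.
Formula: total edge length = 12 * s
Total = 12 * 5
Total = 60
60 mm


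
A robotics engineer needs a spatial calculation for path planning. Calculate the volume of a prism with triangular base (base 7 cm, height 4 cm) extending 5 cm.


Shape: triangular prism
Triangle base = 7 cm, triangle height = 4 cm, prism length L = 5 cm
Formula: V = (1/2 * b * h_tri) * L
Cross-section area = 0.5 * 7 * 4 = 14
V = 14 * 5
V = 70
70 cm^3


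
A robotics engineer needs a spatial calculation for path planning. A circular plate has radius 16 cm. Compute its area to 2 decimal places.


Shape: circle
Radius r = 16 cm
Formula: A = pi * r^2
r^2 = 16^2 = 256
A = pi * 256
A = 804.25
804.25 cm^2


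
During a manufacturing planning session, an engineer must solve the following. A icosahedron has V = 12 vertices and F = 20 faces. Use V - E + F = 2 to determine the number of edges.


Polyhedron: icosahedron
Euler's formula for convex polyhedra: V - E + F = 2
Given: V = 12 vertices and F = 20 faces
Solve for E:
E = V + F - 2 = 12 + 20 - 2 = 30
30 edges


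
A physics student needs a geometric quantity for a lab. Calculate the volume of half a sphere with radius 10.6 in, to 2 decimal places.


Shape: hemisphere (half of a sphere)
Radius r = 10.6 in
Formula: V = (1/2) * (4/3) * pi * r^3 = (2/3) * pi * r^3
r^3 = 1191.016
(2/3) * 1191.016 = 794.010667
V = 794.010667 * pi
V = 2494.46
2494.46 in^3


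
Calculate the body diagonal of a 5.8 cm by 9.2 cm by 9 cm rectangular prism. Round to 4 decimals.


Shape: rectangular box (space diagonal)
l = 5.8 cm, w = 9.2 cm, h = 9 cm
Visualize: the diagonal of the base, then a right triangle with that diagonal and the height.
Formula: d = sqrt(l^2 + w^2 + h^2)
l^2 + w^2 + h^2 = 33.64 + 84.64 + 81 = 199.28
d = sqrt(199.28)
d = 14.1167
14.1167 cm


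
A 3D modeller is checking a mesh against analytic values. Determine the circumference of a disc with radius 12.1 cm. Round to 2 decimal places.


Shape: circle
Radius r = 12.1 cm
Formula: C = 2 * pi * r
C = 2 * pi * 12.1
C = 24.2 * pi
C = 76.03
76.03 cm


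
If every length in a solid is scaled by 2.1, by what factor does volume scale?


Linear scale factor k = 2.1
Rule: under a linear scaling by k, volumes scale by k^3.
k^3 = 2.1 * 2.1 * 2.1
k^3 = 4.41 * 2.1
k^3 = 9.261
Volume scales by a factor of 9.261.
9.261 (dimensionless)


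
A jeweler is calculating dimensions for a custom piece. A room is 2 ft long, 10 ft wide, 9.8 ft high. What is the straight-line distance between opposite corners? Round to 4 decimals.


Shape: rectangular box (space diagonal)
l = 2 ft, w = 10 ft, h = 9.8 ft
Visualize: the diagonal of the base, then a right triangle with that diagonal and the height.
Formula: d = sqrt(l^2 + w^2 + h^2)
l^2 + w^2 + h^2 = 4 + 100 + 96.04 = 200.04
d = sqrt(200.04)
d = 14.1435
14.1435 ft


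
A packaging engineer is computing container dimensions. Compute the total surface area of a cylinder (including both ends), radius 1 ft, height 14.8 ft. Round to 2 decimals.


Shape: closed cylinder
Radius r = 1 ft, Height h = 14.8 ft
Formula: SA = 2*pi*r^2 + 2*pi*r*h = 2*pi*r*(r + h)
r + h = 15.8
2 * r * (r + h) = 2 * 1 * 15.8 = 31.6
SA = 31.6 * pi
SA = 99.27
99.27 ft^2


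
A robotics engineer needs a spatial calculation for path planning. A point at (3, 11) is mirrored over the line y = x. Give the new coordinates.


Transformation: reflection
Original point: (3, 11)
Rule for reflection over y = x: (x, y) -> (y, x)
Apply: (3, 11) -> (11, 3)
(11, 3)


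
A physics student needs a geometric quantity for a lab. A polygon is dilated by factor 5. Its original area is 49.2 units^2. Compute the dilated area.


Linear scale factor k = 5
Original area = 49.2 units^2
Rule: under a linear scaling by k, areas scale by k^2.
k^2 = 5^2 = 25
New area = 49.2 * 25
New area = 1230
1230 units^2


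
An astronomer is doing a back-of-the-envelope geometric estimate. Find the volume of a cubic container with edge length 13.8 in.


Shape: cube
Side s = 13.8 in
Formula: V = s^3
V = 13.8 * 13.8 * 13.8
V = 190.44 * 13.8
V = 2628.072
2628.072 in^3


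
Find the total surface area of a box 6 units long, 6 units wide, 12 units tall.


Shape: rectangular prism
l = 6 units, w = 6 units, h = 12 units
Formula: SA = 2(lw + lh + wh)
lw = 36, lh = 72, wh = 72
lw + lh + wh = 180
SA = 2 * 180
SA = 360
360 units^2


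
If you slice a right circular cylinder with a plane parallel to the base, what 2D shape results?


Solid: right circular cylinder
Cutting plane: parallel to the base
Visualize the intersection of the plane with the solid's surface.
The boundary of the cut region is a circle.
circle


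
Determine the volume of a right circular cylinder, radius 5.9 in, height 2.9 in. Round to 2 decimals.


Shape: cylinder
Radius r = 5.9 in, Height h = 2.9 in
Formula: V = pi * r^2 * h
r^2 = 34.81
V = pi * 34.81 * 2.9
V = 100.949 * pi
V = 317.14
317.14 in^3


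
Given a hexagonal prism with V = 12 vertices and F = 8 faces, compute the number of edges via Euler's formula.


Polyhedron: hexagonal prism
Euler's formula for convex polyhedra: V - E + F = 2
Given: V = 12 vertices and F = 8 faces
Solve for E:
E = V + F - 2 = 12 + 8 - 2 = 18
18 edges


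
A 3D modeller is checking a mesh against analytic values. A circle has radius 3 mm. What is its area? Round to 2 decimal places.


Shape: circle
Radius r = 3 mm
Formula: A = pi * r^2
r^2 = 3^2 = 9
A = pi * 9
A = 28.27
28.27 mm^2


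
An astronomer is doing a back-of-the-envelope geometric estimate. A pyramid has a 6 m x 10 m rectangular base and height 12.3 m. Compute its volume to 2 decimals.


Shape: rectangular pyramid
Base: 6 m x 10 m, Height h = 12.3 m
Formula: V = (1/3) * base_area * h
base_area = 6 * 10 = 60
base_area * h = 60 * 12.3 = 738
V = 738 / 3
V = 246
246 m^3


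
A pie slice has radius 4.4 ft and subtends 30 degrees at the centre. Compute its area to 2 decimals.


Shape: circular sector
Radius r = 4.4 ft, Angle = 30 degrees
Formula: A = (angle/360) * pi * r^2
r^2 = 19.36
Fraction of circle = 30/360
A = (30/360) * pi * 19.36
A = 1.613333 * pi
A = 5.07
5.07 ft^2


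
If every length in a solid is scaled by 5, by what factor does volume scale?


Linear scale factor k = 5
Rule: under a linear scaling by k, volumes scale by k^3.
k^3 = 5 * 5 * 5
k^3 = 25 * 5
k^3 = 125
Volume scales by a factor of 125.
125 (dimensionless)


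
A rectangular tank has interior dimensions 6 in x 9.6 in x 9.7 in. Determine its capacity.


Shape: rectangular prism
l = 6 in, w = 9.6 in, h = 9.7 in
Formula: V = l * w * h
V = 6 * 9.6 * 9.7
V = 57.6 * 9.7
V = 558.72
558.72 in^3


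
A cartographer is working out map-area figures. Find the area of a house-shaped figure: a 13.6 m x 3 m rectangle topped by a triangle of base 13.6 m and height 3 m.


Composite shape: rectangle + triangle
Rectangle area = 13.6 * 3 = 40.8
Triangle area = 0.5 * 13.6 * 3 = 20.4
Total = 40.8 + 20.4
Total = 61.2
61.2 m^2


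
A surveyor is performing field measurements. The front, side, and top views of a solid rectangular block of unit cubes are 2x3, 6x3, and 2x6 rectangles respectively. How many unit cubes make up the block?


Orthographic views of a solid rectangular block:
Front view 2 x 3 -> length = 2, height = 3
Side view 6 x 3 -> width = 6, height = 3 (consistent)
Top view 2 x 6 -> confirms length = 2, width = 6
The block is 2 x 6 x 3.
Total unit cubes = 2 * 6 * 3 = 36
36 unit cubes


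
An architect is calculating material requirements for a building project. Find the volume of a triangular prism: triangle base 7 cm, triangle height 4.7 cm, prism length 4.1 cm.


Shape: triangular prism
Triangle base = 7 cm, triangle height = 4.7 cm, prism length L = 4.1 cm
Formula: V = (1/2 * b * h_tri) * L
Cross-section area = 0.5 * 7 * 4.7 = 16.45
V = 16.45 * 4.1
V = 67.445
67.445 cm^3


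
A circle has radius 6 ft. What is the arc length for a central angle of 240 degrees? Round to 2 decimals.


Shape: circular arc
Radius r = 6 ft, Angle = 240 degrees
Formula: L = (angle/360) * 2 * pi * r
2 * pi * r = 12 * pi
L = (240/360) * 12 * pi
L = 8 * pi
L = 25.13
25.13 ft


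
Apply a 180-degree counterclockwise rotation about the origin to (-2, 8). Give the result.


Transformation: rotation about the origin
Original point: (-2, 8)
Rule for 180 deg: (x, y) -> (-x, -y)
Apply: (-2, 8) -> (2, -8)
(2, -8)


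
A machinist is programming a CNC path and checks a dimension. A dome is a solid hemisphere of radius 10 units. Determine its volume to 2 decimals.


Shape: hemisphere (half of a sphere)
Radius r = 10 units
Formula: V = (1/2) * (4/3) * pi * r^3 = (2/3) * pi * r^3
r^3 = 1000
(2/3) * 1000 = 666.666667
V = 666.666667 * pi
V = 2094.4
2094.4 units^3


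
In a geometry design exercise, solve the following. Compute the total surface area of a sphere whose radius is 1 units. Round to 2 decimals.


Shape: sphere
Radius r = 1 units
Formula: SA = 4 * pi * r^2
r^2 = 1
SA = 4 * pi * 1
SA = 4 * pi
SA = 12.57
12.57 units^2


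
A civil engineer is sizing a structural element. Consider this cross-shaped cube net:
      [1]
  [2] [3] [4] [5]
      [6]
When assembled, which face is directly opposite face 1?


Net: cross layout. Take square 3 as the base (bottom).
Fold the four squares in the horizontal row up around 3: 2 -> left, 4 -> right, 5 wraps to the top.
Fold 1 and 6 up from 3: 1 -> back, 6 -> front.
Opposite pairs are therefore: (1, 6), (2, 4), (3, 5).
Face 1 is opposite face 6.
face 6


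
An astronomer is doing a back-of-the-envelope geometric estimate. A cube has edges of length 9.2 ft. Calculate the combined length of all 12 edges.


Shape: cube
Side s = 9.2 ft
A cube has 12 edges, all equal.
Formula: total edge length = 12 * s
Total = 12 * 9.2
Total = 110.4
110.4 ft


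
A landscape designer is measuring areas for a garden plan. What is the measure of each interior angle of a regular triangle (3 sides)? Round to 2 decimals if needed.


Shape: regular triangle (3 sides)
Formula: interior angle = (n - 2) * 180 / n
(n - 2) = 1
(n - 2) * 180 = 180
angle = 180 / 3
angle = 60
60 degrees


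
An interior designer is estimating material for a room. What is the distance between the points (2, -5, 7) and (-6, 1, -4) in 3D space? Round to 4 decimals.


3D distance between two points
P1 = (2, -5, 7), P2 = (-6, 1, -4)
Formula: d = sqrt((x2-x1)^2 + (y2-y1)^2 + (z2-z1)^2)
dx = -6 - 2 = -8
dy = 1 - -5 = 6
dz = -4 - 7 = -11
dx^2 + dy^2 + dz^2 = 64 + 36 + 121 = 221
d = sqrt(221)
d = 14.8661
14.8661 units


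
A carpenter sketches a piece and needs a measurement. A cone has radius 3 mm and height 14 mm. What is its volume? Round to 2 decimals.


Shape: cone
Radius r = 3 mm, Height h = 14 mm
Formula: V = (1/3) * pi * r^2 * h
r^2 = 9
pi * r^2 * h = pi * 9 * 14 = 126 * pi
V = 126 * pi / 3
V = 131.95
131.95 mm^3


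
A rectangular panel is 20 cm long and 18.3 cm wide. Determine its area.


Shape: rectangle
Length l = 20 cm, Width w = 18.3 cm
Formula: A = l * w
A = 20 * 18.3
A = 366
366 cm^2


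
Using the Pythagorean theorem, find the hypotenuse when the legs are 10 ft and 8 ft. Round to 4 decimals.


Shape: right triangle
Legs a = 10 ft, b = 8 ft
Formula: c = sqrt(a^2 + b^2)
a^2 = 100, b^2 = 64
a^2 + b^2 = 164
c = sqrt(164)
c = 12.8062
12.8062 ft


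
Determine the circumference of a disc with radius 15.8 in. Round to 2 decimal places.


Shape: circle
Radius r = 15.8 in
Formula: C = 2 * pi * r
C = 2 * pi * 15.8
C = 31.6 * pi
C = 99.27
99.27 in


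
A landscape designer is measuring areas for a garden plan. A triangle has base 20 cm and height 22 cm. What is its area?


Shape: triangle
Base b = 20 cm, Height h = 22 cm
Formula: A = (1/2) * b * h
A = 0.5 * 20 * 22
A = 0.5 * 440
A = 220
220 cm^2


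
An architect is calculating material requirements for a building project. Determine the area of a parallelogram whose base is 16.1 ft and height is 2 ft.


Shape: parallelogram
Base b = 16.1 ft, Height h = 2 ft
Formula: A = b * h
A = 16.1 * 2
A = 32.2
32.2 ft^2


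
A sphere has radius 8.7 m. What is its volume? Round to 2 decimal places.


Shape: sphere
Radius r = 8.7 m
Formula: V = (4/3) * pi * r^3
r^3 = 658.503
(4/3) * 658.503 = 878.004
V = 878.004 * pi
V = 2758.33
2758.33 m^3


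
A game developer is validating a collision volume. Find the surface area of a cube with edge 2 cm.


Shape: cube
Side s = 2 cm
A cube has 6 square faces.
Formula: SA = 6 * s^2
s^2 = 4
SA = 6 * 4
SA = 24
24 cm^2


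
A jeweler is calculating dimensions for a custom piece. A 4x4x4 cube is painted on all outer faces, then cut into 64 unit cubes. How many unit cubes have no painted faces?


Large cube: 4 x 4 x 4, cut into unit cubes.
n = 4, so n - 2 = 2
Unpainted cubes form the interior (n - 2)^3 block.
(n - 2)^3 = 2^3 = 8
8 unit cubes


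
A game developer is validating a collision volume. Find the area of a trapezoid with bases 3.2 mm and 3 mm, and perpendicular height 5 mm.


Shape: trapezoid
Parallel sides a = 3.2 mm, b = 3 mm; Height h = 5 mm
Formula: A = (a + b) * h / 2
a + b = 3.2 + 3 = 6.2
A = 6.2 * 5 / 2
A = 31 / 2
A = 15.5
15.5 mm^2


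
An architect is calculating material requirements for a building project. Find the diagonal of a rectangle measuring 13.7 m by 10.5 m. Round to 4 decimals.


Shape: rectangle (diagonal via Pythagoras)
Sides: 13.7 m and 10.5 m
Formula: d = sqrt(l^2 + w^2)
l^2 = 187.69, w^2 = 110.25
l^2 + w^2 = 297.94
d = sqrt(297.94)
d = 17.2609
17.2609 m


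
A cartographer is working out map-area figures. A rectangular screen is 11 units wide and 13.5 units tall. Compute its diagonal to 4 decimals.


Shape: rectangle (diagonal via Pythagoras)
Sides: 11 units and 13.5 units
Formula: d = sqrt(l^2 + w^2)
l^2 = 121, w^2 = 182.25
l^2 + w^2 = 303.25
d = sqrt(303.25)
d = 17.4141
17.4141 units


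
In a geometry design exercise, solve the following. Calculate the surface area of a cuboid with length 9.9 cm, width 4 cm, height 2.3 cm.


Shape: rectangular prism
l = 9.9 cm, w = 4 cm, h = 2.3 cm
Formula: SA = 2(lw + lh + wh)
lw = 39.6, lh = 22.77, wh = 9.2
lw + lh + wh = 71.57
SA = 2 * 71.57
SA = 143.14
143.14 cm^2


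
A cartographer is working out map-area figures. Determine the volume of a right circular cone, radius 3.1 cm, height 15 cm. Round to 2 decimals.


Shape: cone
Radius r = 3.1 cm, Height h = 15 cm
Formula: V = (1/3) * pi * r^2 * h
r^2 = 9.61
pi * r^2 * h = pi * 9.61 * 15 = 144.15 * pi
V = 144.15 * pi / 3
V = 150.95
150.95 cm^3


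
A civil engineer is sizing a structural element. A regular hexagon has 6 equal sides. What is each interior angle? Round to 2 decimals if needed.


Shape: regular hexagon (6 sides)
Formula: interior angle = (n - 2) * 180 / n
(n - 2) = 4
(n - 2) * 180 = 720
angle = 720 / 6
angle = 120
120 degrees


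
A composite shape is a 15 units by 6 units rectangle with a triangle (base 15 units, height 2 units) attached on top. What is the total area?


Composite shape: rectangle + triangle
Rectangle area = 15 * 6 = 90
Triangle area = 0.5 * 15 * 2 = 15
Total = 90 + 15
Total = 105
105 units^2


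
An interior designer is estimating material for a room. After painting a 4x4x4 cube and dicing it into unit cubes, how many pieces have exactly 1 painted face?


Large cube: 4 x 4 x 4, cut into unit cubes.
n = 4, so n - 2 = 2
Cubes with 1 painted face lie in the interior of each face.
A cube has 6 faces; each contributes (n - 2)^2 = 4 such cubes.
Count = 6 * 4 = 24
24 unit cubes


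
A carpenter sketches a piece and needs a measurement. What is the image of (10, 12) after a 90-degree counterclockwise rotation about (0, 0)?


Transformation: rotation about the origin
Original point: (10, 12)
Rule for 90 deg counterclockwise: (x, y) -> (-y, x)
Apply: (10, 12) -> (-12, 10)
(-12, 10)


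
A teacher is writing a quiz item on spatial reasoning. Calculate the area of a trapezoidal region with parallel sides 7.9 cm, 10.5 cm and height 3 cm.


Shape: trapezoid
Parallel sides a = 7.9 cm, b = 10.5 cm; Height h = 3 cm
Formula: A = (a + b) * h / 2
a + b = 7.9 + 10.5 = 18.4
A = 18.4 * 3 / 2
A = 55.2 / 2
A = 27.6
27.6 cm^2


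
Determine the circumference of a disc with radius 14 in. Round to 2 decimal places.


Shape: circle
Radius r = 14 in
Formula: C = 2 * pi * r
C = 2 * pi * 14
C = 28 * pi
C = 87.96
87.96 in


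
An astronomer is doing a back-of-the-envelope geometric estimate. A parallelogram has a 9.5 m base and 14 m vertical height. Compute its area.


Shape: parallelogram
Base b = 9.5 m, Height h = 14 m
Formula: A = b * h
A = 9.5 * 14
A = 133
133 m^2


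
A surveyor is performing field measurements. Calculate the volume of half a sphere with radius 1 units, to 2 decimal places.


Shape: hemisphere (half of a sphere)
Radius r = 1 units
Formula: V = (1/2) * (4/3) * pi * r^3 = (2/3) * pi * r^3
r^3 = 1
(2/3) * 1 = 0.666667
V = 0.666667 * pi
V = 2.09
2.09 units^3


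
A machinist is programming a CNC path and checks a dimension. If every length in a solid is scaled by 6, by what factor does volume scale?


Linear scale factor k = 6
Rule: under a linear scaling by k, volumes scale by k^3.
k^3 = 6 * 6 * 6
k^3 = 36 * 6
k^3 = 216
Volume scales by a factor of 216.
216 (dimensionless)


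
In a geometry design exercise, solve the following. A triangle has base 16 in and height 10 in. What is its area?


Shape: triangle
Base b = 16 in, Height h = 10 in
Formula: A = (1/2) * b * h
A = 0.5 * 16 * 10
A = 0.5 * 160
A = 80
80 in^2


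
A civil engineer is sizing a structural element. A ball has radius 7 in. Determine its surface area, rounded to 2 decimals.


Shape: sphere
Radius r = 7 in
Formula: SA = 4 * pi * r^2
r^2 = 49
SA = 4 * pi * 49
SA = 196 * pi
SA = 615.75
615.75 in^2


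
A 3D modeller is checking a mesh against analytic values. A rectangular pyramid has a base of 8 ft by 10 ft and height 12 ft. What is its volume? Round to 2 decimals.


Shape: rectangular pyramid
Base: 8 ft x 10 ft, Height h = 12 ft
Formula: V = (1/3) * base_area * h
base_area = 8 * 10 = 80
base_area * h = 80 * 12 = 960
V = 960 / 3
V = 320
320 ft^3


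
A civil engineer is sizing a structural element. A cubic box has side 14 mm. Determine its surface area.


Shape: cube
Side s = 14 mm
A cube has 6 square faces.
Formula: SA = 6 * s^2
s^2 = 196
SA = 6 * 196
SA = 1176
1176 mm^2


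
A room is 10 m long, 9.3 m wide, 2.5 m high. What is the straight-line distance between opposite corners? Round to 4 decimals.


Shape: rectangular box (space diagonal)
l = 10 m, w = 9.3 m, h = 2.5 m
Visualize: the diagonal of the base, then a right triangle with that diagonal and the height.
Formula: d = sqrt(l^2 + w^2 + h^2)
l^2 + w^2 + h^2 = 100 + 86.49 + 6.25 = 192.74
d = sqrt(192.74)
d = 13.8831
13.8831 m


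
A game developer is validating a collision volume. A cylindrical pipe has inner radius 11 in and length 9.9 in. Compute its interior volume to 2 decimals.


Shape: cylinder
Radius r = 11 in, Height h = 9.9 in
Formula: V = pi * r^2 * h
r^2 = 121
V = pi * 121 * 9.9
V = 1197.9 * pi
V = 3763.31
3763.31 in^3


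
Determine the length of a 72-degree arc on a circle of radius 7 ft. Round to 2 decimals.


Shape: circular arc
Radius r = 7 ft, Angle = 72 degrees
Formula: L = (angle/360) * 2 * pi * r
2 * pi * r = 14 * pi
L = (72/360) * 14 * pi
L = 2.8 * pi
L = 8.8
8.8 ft


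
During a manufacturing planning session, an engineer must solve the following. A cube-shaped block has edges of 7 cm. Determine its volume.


Shape: cube
Side s = 7 cm
Formula: V = s^3
V = 7 * 7 * 7
V = 49 * 7
V = 343
343 cm^3


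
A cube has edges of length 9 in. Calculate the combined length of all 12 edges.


Shape: cube
Side s = 9 in
A cube has 12 edges, all equal.
Formula: total edge length = 12 * s
Total = 12 * 9
Total = 108
108 in


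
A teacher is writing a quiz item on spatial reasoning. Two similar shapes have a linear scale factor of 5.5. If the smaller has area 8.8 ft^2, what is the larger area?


Linear scale factor k = 5.5
Original area = 8.8 ft^2
Rule: under a linear scaling by k, areas scale by k^2.
k^2 = 5.5^2 = 30.25
New area = 8.8 * 30.25
New area = 266.2
266.2 ft^2


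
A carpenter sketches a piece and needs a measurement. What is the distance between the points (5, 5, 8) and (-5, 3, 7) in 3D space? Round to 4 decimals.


3D distance between two points
P1 = (5, 5, 8), P2 = (-5, 3, 7)
Formula: d = sqrt((x2-x1)^2 + (y2-y1)^2 + (z2-z1)^2)
dx = -5 - 5 = -10
dy = 3 - 5 = -2
dz = 7 - 8 = -1
dx^2 + dy^2 + dz^2 = 100 + 4 + 1 = 105
d = sqrt(105)
d = 10.247
10.247 units


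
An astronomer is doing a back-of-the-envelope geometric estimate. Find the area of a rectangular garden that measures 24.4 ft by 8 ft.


Shape: rectangle
Length l = 24.4 ft, Width w = 8 ft
Formula: A = l * w
A = 24.4 * 8
A = 195.2
195.2 ft^2


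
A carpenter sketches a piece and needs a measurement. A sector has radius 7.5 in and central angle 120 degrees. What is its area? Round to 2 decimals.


Shape: circular sector
Radius r = 7.5 in, Angle = 120 degrees
Formula: A = (angle/360) * pi * r^2
r^2 = 56.25
Fraction of circle = 120/360
A = (120/360) * pi * 56.25
A = 18.75 * pi
A = 58.9
58.9 in^2


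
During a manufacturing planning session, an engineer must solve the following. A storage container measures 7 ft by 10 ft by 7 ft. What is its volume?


Shape: rectangular prism
l = 7 ft, w = 10 ft, h = 7 ft
Formula: V = l * w * h
V = 7 * 10 * 7
V = 70 * 7
V = 490
490 ft^3


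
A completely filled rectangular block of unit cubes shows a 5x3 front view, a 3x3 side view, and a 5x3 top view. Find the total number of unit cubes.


Orthographic views of a solid rectangular block:
Front view 5 x 3 -> length = 5, height = 3
Side view 3 x 3 -> width = 3, height = 3 (consistent)
Top view 5 x 3 -> confirms length = 5, width = 3
The block is 5 x 3 x 3.
Total unit cubes = 5 * 3 * 3 = 45
45 unit cubes


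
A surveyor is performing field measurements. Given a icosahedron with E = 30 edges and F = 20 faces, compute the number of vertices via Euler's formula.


Polyhedron: icosahedron
Euler's formula for convex polyhedra: V - E + F = 2
Given: E = 30 edges and F = 20 faces
Solve for V:
V = 2 + E - F = 2 + 30 - 20 = 12
12 vertices


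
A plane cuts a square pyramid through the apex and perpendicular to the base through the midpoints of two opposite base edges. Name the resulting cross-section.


Solid: square pyramid
Cutting plane: through the apex and perpendicular to the base through the midpoints of two opposite base edges
Visualize the intersection of the plane with the solid's surface.
The boundary of the cut region is a isosceles triangle.
isosceles triangle


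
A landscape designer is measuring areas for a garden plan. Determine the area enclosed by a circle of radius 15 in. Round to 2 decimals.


Shape: circle
Radius r = 15 in
Formula: A = pi * r^2
r^2 = 15^2 = 225
A = pi * 225
A = 706.86
706.86 in^2


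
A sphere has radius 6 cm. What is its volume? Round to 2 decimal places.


Shape: sphere
Radius r = 6 cm
Formula: V = (4/3) * pi * r^3
r^3 = 216
(4/3) * 216 = 288
V = 288 * pi
V = 904.78
904.78 cm^3


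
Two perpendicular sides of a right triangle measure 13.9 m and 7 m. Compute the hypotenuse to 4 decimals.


Shape: right triangle
Legs a = 13.9 m, b = 7 m
Formula: c = sqrt(a^2 + b^2)
a^2 = 193.21, b^2 = 49
a^2 + b^2 = 242.21
c = sqrt(242.21)
c = 15.5631
15.5631 m


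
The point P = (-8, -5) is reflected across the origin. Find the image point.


Transformation: reflection
Original point: (-8, -5)
Rule for reflection through the origin: (x, y) -> (-x, -y)
Apply: (-8, -5) -> (8, 5)
(8, 5)


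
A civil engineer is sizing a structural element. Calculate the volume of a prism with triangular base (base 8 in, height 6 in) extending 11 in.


Shape: triangular prism
Triangle base = 8 in, triangle height = 6 in, prism length L = 11 in
Formula: V = (1/2 * b * h_tri) * L
Cross-section area = 0.5 * 8 * 6 = 24
V = 24 * 11
V = 264
264 in^3


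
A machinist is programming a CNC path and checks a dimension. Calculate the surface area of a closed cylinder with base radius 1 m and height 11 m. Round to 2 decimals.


Shape: closed cylinder
Radius r = 1 m, Height h = 11 m
Formula: SA = 2*pi*r^2 + 2*pi*r*h = 2*pi*r*(r + h)
r + h = 12
2 * r * (r + h) = 2 * 1 * 12 = 24
SA = 24 * pi
SA = 75.4
75.4 m^2


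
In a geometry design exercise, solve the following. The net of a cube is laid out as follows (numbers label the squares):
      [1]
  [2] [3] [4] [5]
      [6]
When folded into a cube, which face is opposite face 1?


Net: cross layout. Take square 3 as the base (bottom).
Fold the four squares in the horizontal row up around 3: 2 -> left, 4 -> right, 5 wraps to the top.
Fold 1 and 6 up from 3: 1 -> back, 6 -> front.
Opposite pairs are therefore: (1, 6), (2, 4), (3, 5).
Face 1 is opposite face 6.
face 6


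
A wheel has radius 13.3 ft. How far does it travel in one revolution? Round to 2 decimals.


Shape: circle
Radius r = 13.3 ft
Formula: C = 2 * pi * r
C = 2 * pi * 13.3
C = 26.6 * pi
C = 83.57
83.57 ft


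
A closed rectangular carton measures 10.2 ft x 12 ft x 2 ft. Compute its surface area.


Shape: rectangular prism
l = 10.2 ft, w = 12 ft, h = 2 ft
Formula: SA = 2(lw + lh + wh)
lw = 122.4, lh = 20.4, wh = 24
lw + lh + wh = 166.8
SA = 2 * 166.8
SA = 333.6
333.6 ft^2


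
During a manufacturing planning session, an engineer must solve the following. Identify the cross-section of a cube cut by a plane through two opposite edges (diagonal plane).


Solid: cube
Cutting plane: through two opposite edges (diagonal plane)
Visualize the intersection of the plane with the solid's surface.
The boundary of the cut region is a rectangle.
rectangle


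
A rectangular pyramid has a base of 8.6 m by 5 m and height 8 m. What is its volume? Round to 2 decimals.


Shape: rectangular pyramid
Base: 8.6 m x 5 m, Height h = 8 m
Formula: V = (1/3) * base_area * h
base_area = 8.6 * 5 = 43
base_area * h = 43 * 8 = 344
V = 344 / 3
V = 114.67
114.67 m^3


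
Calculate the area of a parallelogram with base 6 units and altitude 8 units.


Shape: parallelogram
Base b = 6 units, Height h = 8 units
Formula: A = b * h
A = 6 * 8
A = 48
48 units^2


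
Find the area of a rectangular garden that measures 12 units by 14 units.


Shape: rectangle
Length l = 12 units, Width w = 14 units
Formula: A = l * w
A = 12 * 14
A = 168
168 units^2


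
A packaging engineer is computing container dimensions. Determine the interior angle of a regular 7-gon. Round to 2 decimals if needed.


Shape: regular heptagon (7 sides)
Formula: interior angle = (n - 2) * 180 / n
(n - 2) = 5
(n - 2) * 180 = 900
angle = 900 / 7
angle = 128.57
128.57 degrees


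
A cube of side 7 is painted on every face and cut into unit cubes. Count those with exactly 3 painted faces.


Large cube: 7 x 7 x 7, cut into unit cubes.
Cubes with 3 painted faces are at the corners. A cube always has 8 corners.
Count = 8
8 unit cubes


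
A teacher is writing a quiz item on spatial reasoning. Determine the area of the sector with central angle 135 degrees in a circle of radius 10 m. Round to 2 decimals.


Shape: circular sector
Radius r = 10 m, Angle = 135 degrees
Formula: A = (angle/360) * pi * r^2
r^2 = 100
Fraction of circle = 135/360
A = (135/360) * pi * 100
A = 37.5 * pi
A = 117.81
117.81 m^2


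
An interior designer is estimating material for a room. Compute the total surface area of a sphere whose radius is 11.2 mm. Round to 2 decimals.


Shape: sphere
Radius r = 11.2 mm
Formula: SA = 4 * pi * r^2
r^2 = 125.44
SA = 4 * pi * 125.44
SA = 501.76 * pi
SA = 1576.33
1576.33 mm^2


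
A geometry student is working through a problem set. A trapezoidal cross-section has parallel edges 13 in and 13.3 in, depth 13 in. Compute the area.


Shape: trapezoid
Parallel sides a = 13 in, b = 13.3 in; Height h = 13 in
Formula: A = (a + b) * h / 2
a + b = 13 + 13.3 = 26.3
A = 26.3 * 13 / 2
A = 341.9 / 2
A = 170.95
170.95 in^2


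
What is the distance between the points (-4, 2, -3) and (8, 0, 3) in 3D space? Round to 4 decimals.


3D distance between two points
P1 = (-4, 2, -3), P2 = (8, 0, 3)
Formula: d = sqrt((x2-x1)^2 + (y2-y1)^2 + (z2-z1)^2)
dx = 8 - -4 = 12
dy = 0 - 2 = -2
dz = 3 - -3 = 6
dx^2 + dy^2 + dz^2 = 144 + 4 + 36 = 184
d = sqrt(184)
d = 13.5647
13.5647 units


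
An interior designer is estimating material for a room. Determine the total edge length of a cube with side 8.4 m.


Shape: cube
Side s = 8.4 m
A cube has 12 edges, all equal.
Formula: total edge length = 12 * s
Total = 12 * 8.4
Total = 100.8
100.8 m


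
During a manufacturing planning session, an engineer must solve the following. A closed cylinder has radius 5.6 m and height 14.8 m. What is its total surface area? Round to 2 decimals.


Shape: closed cylinder
Radius r = 5.6 m, Height h = 14.8 m
Formula: SA = 2*pi*r^2 + 2*pi*r*h = 2*pi*r*(r + h)
r + h = 20.4
2 * r * (r + h) = 2 * 5.6 * 20.4 = 228.48
SA = 228.48 * pi
SA = 717.79
717.79 m^2


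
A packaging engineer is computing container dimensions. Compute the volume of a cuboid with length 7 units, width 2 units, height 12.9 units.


Shape: rectangular prism
l = 7 units, w = 2 units, h = 12.9 units
Formula: V = l * w * h
V = 7 * 2 * 12.9
V = 14 * 12.9
V = 180.6
180.6 units^3


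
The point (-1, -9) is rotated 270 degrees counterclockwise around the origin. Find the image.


Transformation: rotation about the origin
Original point: (-1, -9)
Rule for 270 deg counterclockwise: (x, y) -> (y, -x)
Apply: (-1, -9) -> (-9, 1)
(-9, 1)


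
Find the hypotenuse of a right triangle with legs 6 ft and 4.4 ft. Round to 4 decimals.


Shape: right triangle
Legs a = 6 ft, b = 4.4 ft
Formula: c = sqrt(a^2 + b^2)
a^2 = 36, b^2 = 19.36
a^2 + b^2 = 55.36
c = sqrt(55.36)
c = 7.4404
7.4404 ft


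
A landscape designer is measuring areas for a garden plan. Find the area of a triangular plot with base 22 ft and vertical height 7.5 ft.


Shape: triangle
Base b = 22 ft, Height h = 7.5 ft
Formula: A = (1/2) * b * h
A = 0.5 * 22 * 7.5
A = 0.5 * 165
A = 82.5
82.5 ft^2


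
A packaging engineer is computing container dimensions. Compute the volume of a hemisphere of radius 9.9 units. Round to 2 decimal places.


Shape: hemisphere (half of a sphere)
Radius r = 9.9 units
Formula: V = (1/2) * (4/3) * pi * r^3 = (2/3) * pi * r^3
r^3 = 970.299
(2/3) * 970.299 = 646.866
V = 646.866 * pi
V = 2032.19
2032.19 units^3


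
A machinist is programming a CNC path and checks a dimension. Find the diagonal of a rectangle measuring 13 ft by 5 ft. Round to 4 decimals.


Shape: rectangle (diagonal via Pythagoras)
Sides: 13 ft and 5 ft
Formula: d = sqrt(l^2 + w^2)
l^2 = 169, w^2 = 25
l^2 + w^2 = 194
d = sqrt(194)
d = 13.9284
13.9284 ft


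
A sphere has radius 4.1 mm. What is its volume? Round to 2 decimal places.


Shape: sphere
Radius r = 4.1 mm
Formula: V = (4/3) * pi * r^3
r^3 = 68.921
(4/3) * 68.921 = 91.894667
V = 91.894667 * pi
V = 288.7
288.7 mm^3


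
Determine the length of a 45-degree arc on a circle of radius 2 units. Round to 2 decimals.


Shape: circular arc
Radius r = 2 units, Angle = 45 degrees
Formula: L = (angle/360) * 2 * pi * r
2 * pi * r = 4 * pi
L = (45/360) * 4 * pi
L = 0.5 * pi
L = 1.57
1.57 units


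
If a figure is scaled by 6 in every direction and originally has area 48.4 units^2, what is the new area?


Linear scale factor k = 6
Original area = 48.4 units^2
Rule: under a linear scaling by k, areas scale by k^2.
k^2 = 6^2 = 36
New area = 48.4 * 36
New area = 1742.4
1742.4 units^2


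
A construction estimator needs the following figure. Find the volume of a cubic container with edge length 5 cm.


Shape: cube
Side s = 5 cm
Formula: V = s^3
V = 5 * 5 * 5
V = 25 * 5
V = 125
125 cm^3


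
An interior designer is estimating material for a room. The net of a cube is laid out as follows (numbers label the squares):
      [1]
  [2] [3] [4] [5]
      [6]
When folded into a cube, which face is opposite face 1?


Net: cross layout. Take square 3 as the base (bottom).
Fold the four squares in the horizontal row up around 3: 2 -> left, 4 -> right, 5 wraps to the top.
Fold 1 and 6 up from 3: 1 -> back, 6 -> front.
Opposite pairs are therefore: (1, 6), (2, 4), (3, 5).
Face 1 is opposite face 6.
face 6


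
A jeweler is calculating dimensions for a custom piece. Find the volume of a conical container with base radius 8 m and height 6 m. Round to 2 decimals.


Shape: cone
Radius r = 8 m, Height h = 6 m
Formula: V = (1/3) * pi * r^2 * h
r^2 = 64
pi * r^2 * h = pi * 64 * 6 = 384 * pi
V = 384 * pi / 3
V = 402.12
402.12 m^3


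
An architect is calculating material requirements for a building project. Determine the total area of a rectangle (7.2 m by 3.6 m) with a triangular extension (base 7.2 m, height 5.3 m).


Composite shape: rectangle + triangle
Rectangle area = 7.2 * 3.6 = 25.92
Triangle area = 0.5 * 7.2 * 5.3 = 19.08
Total = 25.92 + 19.08
Total = 45
45 m^2


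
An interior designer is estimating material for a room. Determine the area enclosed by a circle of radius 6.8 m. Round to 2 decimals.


Shape: circle
Radius r = 6.8 m
Formula: A = pi * r^2
r^2 = 6.8^2 = 46.24
A = pi * 46.24
A = 145.27
145.27 m^2


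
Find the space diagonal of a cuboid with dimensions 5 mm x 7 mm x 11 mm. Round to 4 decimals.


Shape: rectangular box (space diagonal)
l = 5 mm, w = 7 mm, h = 11 mm
Visualize: the diagonal of the base, then a right triangle with that diagonal and the height.
Formula: d = sqrt(l^2 + w^2 + h^2)
l^2 + w^2 + h^2 = 25 + 49 + 121 = 195
d = sqrt(195)
d = 13.9642
13.9642 mm


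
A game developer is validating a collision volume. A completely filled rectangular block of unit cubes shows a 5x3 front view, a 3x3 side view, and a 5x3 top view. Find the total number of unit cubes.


Orthographic views of a solid rectangular block:
Front view 5 x 3 -> length = 5, height = 3
Side view 3 x 3 -> width = 3, height = 3 (consistent)
Top view 5 x 3 -> confirms length = 5, width = 3
The block is 5 x 3 x 3.
Total unit cubes = 5 * 3 * 3 = 45
45 unit cubes


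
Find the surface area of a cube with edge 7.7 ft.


Shape: cube
Side s = 7.7 ft
A cube has 6 square faces.
Formula: SA = 6 * s^2
s^2 = 59.29
SA = 6 * 59.29
SA = 355.74
355.74 ft^2


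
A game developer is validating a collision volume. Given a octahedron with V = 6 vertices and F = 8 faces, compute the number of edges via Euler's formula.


Polyhedron: octahedron
Euler's formula for convex polyhedra: V - E + F = 2
Given: V = 6 vertices and F = 8 faces
Solve for E:
E = V + F - 2 = 6 + 8 - 2 = 12
12 edges


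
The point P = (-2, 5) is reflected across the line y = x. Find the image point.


Transformation: reflection
Original point: (-2, 5)
Rule for reflection over y = x: (x, y) -> (y, x)
Apply: (-2, 5) -> (5, -2)
(5, -2)


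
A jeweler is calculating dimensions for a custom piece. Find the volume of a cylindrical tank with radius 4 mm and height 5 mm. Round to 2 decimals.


Shape: cylinder
Radius r = 4 mm, Height h = 5 mm
Formula: V = pi * r^2 * h
r^2 = 16
V = pi * 16 * 5
V = 80 * pi
V = 251.33
251.33 mm^3


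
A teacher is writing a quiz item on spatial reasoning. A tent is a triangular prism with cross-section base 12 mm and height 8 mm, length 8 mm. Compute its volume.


Shape: triangular prism
Triangle base = 12 mm, triangle height = 8 mm, prism length L = 8 mm
Formula: V = (1/2 * b * h_tri) * L
Cross-section area = 0.5 * 12 * 8 = 48
V = 48 * 8
V = 384
384 mm^3


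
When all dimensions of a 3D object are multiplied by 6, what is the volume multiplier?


Linear scale factor k = 6
Rule: under a linear scaling by k, volumes scale by k^3.
k^3 = 6 * 6 * 6
k^3 = 36 * 6
k^3 = 216
Volume scales by a factor of 216.
216 (dimensionless)


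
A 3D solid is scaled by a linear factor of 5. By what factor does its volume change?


Linear scale factor k = 5
Rule: under a linear scaling by k, volumes scale by k^3.
k^3 = 5 * 5 * 5
k^3 = 25 * 5
k^3 = 125
Volume scales by a factor of 125.
125 (dimensionless)


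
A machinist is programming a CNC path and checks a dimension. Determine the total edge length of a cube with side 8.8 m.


Shape: cube
Side s = 8.8 m
A cube has 12 edges, all equal.
Formula: total edge length = 12 * s
Total = 12 * 8.8
Total = 105.6
105.6 m


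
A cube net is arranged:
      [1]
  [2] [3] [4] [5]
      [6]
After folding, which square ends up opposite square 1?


Net: cross layout. Take square 3 as the base (bottom).
Fold the four squares in the horizontal row up around 3: 2 -> left, 4 -> right, 5 wraps to the top.
Fold 1 and 6 up from 3: 1 -> back, 6 -> front.
Opposite pairs are therefore: (1, 6), (2, 4), (3, 5).
Face 1 is opposite face 6.
face 6
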